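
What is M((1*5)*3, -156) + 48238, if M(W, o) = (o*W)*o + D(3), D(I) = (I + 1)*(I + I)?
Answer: 413302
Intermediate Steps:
D(I) = 2*I*(1 + I) (D(I) = (1 + I)*(2*I) = 2*I*(1 + I))
M(W, o) = 24 + W*o² (M(W, o) = (o*W)*o + 2*3*(1 + 3) = (W*o)*o + 2*3*4 = W*o² + 24 = 24 + W*o²)
M((1*5)*3, -156) + 48238 = (24 + ((1*5)*3)*(-156)²) + 48238 = (24 + (5*3)*24336) + 48238 = (24 + 15*24336) + 48238 = (24 + 365040) + 48238 = 365064 + 48238 = 413302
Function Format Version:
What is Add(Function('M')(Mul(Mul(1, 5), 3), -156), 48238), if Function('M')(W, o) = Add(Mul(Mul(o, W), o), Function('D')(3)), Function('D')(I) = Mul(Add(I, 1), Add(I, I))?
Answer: 413302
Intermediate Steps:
Function('D')(I) = Mul(2, I, Add(1, I)) (Function('D')(I) = Mul(Add(1, I), Mul(2, I)) = Mul(2, I, Add(1, I)))
Function('M')(W, o) = Add(24, Mul(W, Pow(o, 2))) (Function('M')(W, o) = Add(Mul(Mul(o, W), o), Mul(2, 3, Add(1, 3))) = Add(Mul(Mul(W, o), o), Mul(2, 3, 4)) = Add(Mul(W, Pow(o, 2)), 24) = Add(24, Mul(W, Pow(o, 2))))
Add(Function('M')(Mul(Mul(1, 5), 3), -156), 48238) = Add(Add(24, Mul(Mul(Mul(1, 5), 3), Pow(-156, 2))), 48238) = Add(Add(24, Mul(Mul(5, 3), 24336)), 48238) = Add(Add(24, Mul(15, 24336)), 48238) = Add(Add(24, 365040), 48238) = Add(365064, 48238) = 413302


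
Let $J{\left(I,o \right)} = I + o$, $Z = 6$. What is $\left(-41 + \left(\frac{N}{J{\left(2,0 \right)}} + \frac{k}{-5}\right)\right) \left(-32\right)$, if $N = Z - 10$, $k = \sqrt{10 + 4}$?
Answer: $1376 + \frac{32 \sqrt{14}}{5} \approx 1399.9$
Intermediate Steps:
$k = \sqrt{14} \approx 3.7417$
$N = -4$ ($N = 6 - 10 = -4$)
$\left(-41 + \left(\frac{N}{J{\left(2,0 \right)}} + \frac{k}{-5}\right)\right) \left(-32\right) = \left(-41 + \left(- \frac{4}{2 + 0} + \frac{\sqrt{14}}{-5}\right)\right) \left(-32\right) = \left(-41 - \left(2 - \sqrt{14} \left(- \frac{1}{5}\right)\right)\right) \left(-32\right) = \left(-41 - \left(2 + \frac{\sqrt{14}}{5}\right)\right) \left(-32\right) = \left(-43 - \frac{\sqrt{14}}{5}\right) \left(-32\right) = 1376 + \frac{32 \sqrt{14}}{5}$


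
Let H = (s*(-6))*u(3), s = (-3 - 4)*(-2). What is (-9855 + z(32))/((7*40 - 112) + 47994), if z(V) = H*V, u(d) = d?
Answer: -5973/16054 ≈ -0.37206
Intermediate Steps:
s = 14 (s = -7*(-2) = 14)
H = -252 (H = (14*(-6))*3 = -84*3 = -252)
z(V) = -252*V
(-9855 + z(32))/((7*40 - 112) + 47994) = (-9855 - 252*32)/((7*40 - 112) + 47994) = (-9855 - 8064)/((280 - 112) + 47994) = -17919/(168 + 47994) = -17919/48162 = -17919*1/48162 = -5973/16054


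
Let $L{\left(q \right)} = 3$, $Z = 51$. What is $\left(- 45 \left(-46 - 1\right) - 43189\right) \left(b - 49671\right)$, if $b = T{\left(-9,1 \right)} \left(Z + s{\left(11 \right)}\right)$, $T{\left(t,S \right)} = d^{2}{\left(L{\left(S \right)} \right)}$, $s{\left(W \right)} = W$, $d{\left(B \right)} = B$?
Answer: $2017267362$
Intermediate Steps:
$T{\left(t,S \right)} = 9$ ($T{\left(t,S \right)} = 3^{2} = 9$)
$b = 558$ ($b = 9 \left(51 + 11\right) = 9 \cdot 62 = 558$)
$\left(- 45 \left(-46 - 1\right) - 43189\right) \left(b - 49671\right) = \left(- 45 \left(-46 - 1\right) - 43189\right) \left(558 - 49671\right) = \left(\left(-45\right) \left(-47\right) - 43189\right) \left(-49113\right) = \left(2115 - 43189\right) \left(-49113\right) = \left(-41074\right) \left(-49113\right) = 2017267362$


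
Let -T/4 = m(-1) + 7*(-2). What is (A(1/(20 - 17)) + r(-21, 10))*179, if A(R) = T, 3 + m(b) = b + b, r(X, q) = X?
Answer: 9845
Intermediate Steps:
m(b) = -3 + 2*b (m(b) = -3 + (b + b) = -3 + 2*b)
T = 76 (T = -4*((-3 + 2*(-1)) + 7*(-2)) = -4*((-3 - 2) - 14) = -4*(-5 - 14) = -4*(-19) = 76)
A(R) = 76
(A(1/(20 - 17)) + r(-21, 10))*179 = (76 - 21)*179 = 55*179 = 9845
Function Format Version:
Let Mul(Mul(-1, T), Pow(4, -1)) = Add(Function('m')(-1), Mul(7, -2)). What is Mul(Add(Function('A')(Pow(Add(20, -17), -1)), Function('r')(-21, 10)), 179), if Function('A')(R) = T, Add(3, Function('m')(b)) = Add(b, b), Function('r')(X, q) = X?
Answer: 9845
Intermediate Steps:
Function('m')(b) = Add(-3, Mul(2, b)) (Function('m')(b) = Add(-3, Add(b, b)) = Add(-3, Mul(2, b)))
T = 76 (T = Mul(-4, Add(Add(-3, Mul(2, -1)), Mul(7, -2))) = Mul(-4, Add(Add(-3, -2), -14)) = Mul(-4, Add(-5, -14)) = Mul(-4, -19) = 76)
Function('A')(R) = 76
Mul(Add(Function('A')(Pow(Add(20, -17), -1)), Function('r')(-21, 10)), 179) = Mul(Add(76, -21), 179) = Mul(55, 179) = 9845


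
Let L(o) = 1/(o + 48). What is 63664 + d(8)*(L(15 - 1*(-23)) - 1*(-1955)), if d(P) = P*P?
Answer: 8117744/43 ≈ 1.8878e+5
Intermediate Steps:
L(o) = 1/(48 + o)
d(P) = P**2
63664 + d(8)*(L(15 - 1*(-23)) - 1*(-1955)) = 63664 + 8**2*(1/(48 + (15 - 1*(-23))) - 1*(-1955)) = 63664 + 64*(1/(48 + (15 + 23)) + 1955) = 63664 + 64*(1/(48 + 38) + 1955) = 63664 + 64*(1/86 + 1955) = 63664 + 64*(168131/86) = 63664 + 5380192/43 = 8117744/43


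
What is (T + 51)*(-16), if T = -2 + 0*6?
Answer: -784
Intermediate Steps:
T = -2 (T = -2 + 0 = -2)
(T + 51)*(-16) = (-2 + 51)*(-16) = 49*(-16) = -784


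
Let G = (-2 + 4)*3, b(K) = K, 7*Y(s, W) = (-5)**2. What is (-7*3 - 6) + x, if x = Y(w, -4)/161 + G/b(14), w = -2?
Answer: -29921/1127 ≈ -26.549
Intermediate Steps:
Y(s, W) = 25/7 (Y(s, W) = (1/7)*(-5)**2 = (1/7)*25 = 25/7)
G = 6 (G = 2*3 = 6)
x = 508/1127 (x = (25/7)/161 + 6/14 = (25/7)*(1/161) + 6*(1/14) = 25/1127 + 3/7 = 508/1127 ≈ 0.45075)
(-7*3 - 6) + x = (-7*3 - 6) + 508/1127 = (-21 - 6) + 508/1127 = -27 + 508/1127 = -29921/1127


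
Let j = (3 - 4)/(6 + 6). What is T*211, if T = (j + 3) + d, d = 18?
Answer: 52961/12 ≈ 4413.4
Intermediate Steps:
j = -1/12 ≈ -0.083333
T = 251/12 (T = (-1/12 + 3) + 18 = 35/12 + 18 = 251/12 ≈ 20.917)
T*211 = (251/12)*211 = 52961/12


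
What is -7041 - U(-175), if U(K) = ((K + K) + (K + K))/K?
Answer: -7045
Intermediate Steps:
U(K) = 4 (U(K) = (2*K + 2*K)/K = (4*K)/K = 4)
-7041 - U(-175) = -7041 - 1*4 = -7041 - 4 = -7045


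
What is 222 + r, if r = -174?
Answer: 48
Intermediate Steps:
222 + r = 222 - 174 = 48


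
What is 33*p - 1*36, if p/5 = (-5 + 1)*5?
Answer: -3336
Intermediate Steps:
p = -100 (p = 5*((-5 + 1)*5) = 5*(-4*5) = 5*(-20) = -100)
33*p - 1*36 = 33*(-100) - 1*36 = -3300 - 36 = -3336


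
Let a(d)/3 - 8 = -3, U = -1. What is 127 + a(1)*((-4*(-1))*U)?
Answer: 67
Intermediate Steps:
a(d) = 15 (a(d) = 24 + 3*(-3) = 24 - 9 = 15)
127 + a(1)*((-4*(-1))*U) = 127 + 15*(-4*(-1)*(-1)) = 127 + 15*(4*(-1)) = 127 + 15*(-4) = 127 - 60 = 67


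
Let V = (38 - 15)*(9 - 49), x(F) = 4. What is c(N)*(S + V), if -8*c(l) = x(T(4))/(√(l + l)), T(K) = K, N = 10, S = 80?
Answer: 42*√5 ≈ 93.915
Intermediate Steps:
c(l) = -√2/(4*√l) (c(l) = -1/(2*(√(l + l))) = -1/(2*(√(2*l))) = -1/(2*(√2*√l)) = -√2/(2*√l)/2 = -√2/(4*√l))
V = -920 (V = 23*(-40) = -920)
c(N)*(S + V) = (-√2/(4*√10))*(80 - 920) = -√2*√10/10/4*(-840) = -√5/20*(-840) = 42*√5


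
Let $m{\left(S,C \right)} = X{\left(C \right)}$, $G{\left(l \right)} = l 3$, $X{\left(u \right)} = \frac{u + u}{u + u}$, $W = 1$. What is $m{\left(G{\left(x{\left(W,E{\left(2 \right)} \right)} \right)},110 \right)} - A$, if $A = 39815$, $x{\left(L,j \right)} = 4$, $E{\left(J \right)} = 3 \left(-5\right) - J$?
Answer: $-39814$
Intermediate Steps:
$E{\left(J \right)} = -15 - J$
$X{\left(u \right)} = 1$ ($X{\left(u \right)} = \frac{2 u}{2 u} = 2 u \frac{1}{2 u} = 1$)
$G{\left(l \right)} = 3 l$
$m{\left(S,C \right)} = 1$
$m{\left(G{\left(x{\left(W,E{\left(2 \right)} \right)} \right)},110 \right)} - A = 1 - 39815 = -39814$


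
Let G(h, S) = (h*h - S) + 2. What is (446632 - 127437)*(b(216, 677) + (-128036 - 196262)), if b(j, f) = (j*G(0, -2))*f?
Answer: 83191792850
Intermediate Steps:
G(h, S) = 2 + h**2 - S (G(h, S) = (h**2 - S) + 2 = 2 + h**2 - S)
b(j, f) = 4*f*j (b(j, f) = (j*(2 + 0**2 - 1*(-2)))*f = (j*(2 + 0 + 2))*f = (j*4)*f = (4*j)*f = 4*f*j)
(446632 - 127437)*(b(216, 677) + (-128036 - 196262)) = (446632 - 127437)*(4*677*216 + (-128036 - 196262)) = 319195*(584928 - 324298) = 319195*260630 = 83191792850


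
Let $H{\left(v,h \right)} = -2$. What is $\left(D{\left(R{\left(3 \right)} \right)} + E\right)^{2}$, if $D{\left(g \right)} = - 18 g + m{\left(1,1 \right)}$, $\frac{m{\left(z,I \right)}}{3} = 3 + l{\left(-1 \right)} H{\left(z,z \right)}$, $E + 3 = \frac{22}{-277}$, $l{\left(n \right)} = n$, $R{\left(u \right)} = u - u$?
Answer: $\frac{10903204}{76729} \approx 142.1$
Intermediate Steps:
$R{\left(u \right)} = 0$
$E = - \frac{853}{277}$ ($E = -3 + \frac{22}{-277} = -3 + 22 \left(- \frac{1}{277}\right) = -3 - \frac{22}{277} = - \frac{853}{277} \approx -3.0794$)
$m{\left(z,I \right)} = 15$ ($m{\left(z,I \right)} = 3 \left(3 - -2\right) = 3 \left(3 + 2\right) = 3 \cdot 5 = 15$)
$D{\left(g \right)} = 15 - 18 g$ ($D{\left(g \right)} = - 18 g + 15 = 15 - 18 g$)
$\left(D{\left(R{\left(3 \right)} \right)} + E\right)^{2} = \left(\left(15 - 0\right) - \frac{853}{277}\right)^{2} = \left(\left(15 + 0\right) - \frac{853}{277}\right)^{2} = \left(15 - \frac{853}{277}\right)^{2} = \left(\frac{3302}{277}\right)^{2} = \frac{10903204}{76729}$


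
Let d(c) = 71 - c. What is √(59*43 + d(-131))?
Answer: √2739 ≈ 52.335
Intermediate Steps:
√(59*43 + d(-131)) = √(59*43 + (71 - 1*(-131))) = √(2537 + (71 + 131)) = √(2537 + 202) = √2739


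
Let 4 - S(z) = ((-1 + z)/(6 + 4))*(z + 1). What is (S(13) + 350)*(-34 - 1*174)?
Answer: -350688/5 ≈ -70138.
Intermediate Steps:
S(z) = 4 - (1 + z)*(-1/10 + z/10) (S(z) = 4 - (-1 + z)/(6 + 4)*(z + 1) = 4 - (-1 + z)/10*(1 + z) = 4 - (-1 + z)*(1/10)*(1 + z) = 4 - (-1/10 + z/10)*(1 + z) = 4 - (1 + z)*(-1/10 + z/10))
(S(13) + 350)*(-34 - 1*174) = ((41/10 - 1/10*13**2) + 350)*(-34 - 1*174) = ((41/10 - 1/10*169) + 350)*(-34 - 174) = ((41/10 - 169/10) + 350)*(-208) = (-64/5 + 350)*(-208) = (1686/5)*(-208) = -350688/5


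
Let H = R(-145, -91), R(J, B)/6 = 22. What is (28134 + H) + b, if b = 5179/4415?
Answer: 124799569/4415 ≈ 28267.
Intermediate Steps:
R(J, B) = 132 (R(J, B) = 6*22 = 132)
H = 132
b = 5179/4415 (b = 5179*(1/4415) = 5179/4415 ≈ 1.1730)
(28134 + H) + b = (28134 + 132) + 5179/4415 = 28266 + 5179/4415 = 124799569/4415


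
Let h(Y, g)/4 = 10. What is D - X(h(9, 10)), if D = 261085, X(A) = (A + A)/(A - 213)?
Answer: 45167785/173 ≈ 2.6109e+5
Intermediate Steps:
h(Y, g) = 40 (h(Y, g) = 4*10 = 40)
X(A) = 2*A/(-213 + A) (X(A) = (2*A)/(-213 + A) = 2*A/(-213 + A))
D - X(h(9, 10)) = 261085 - 2*40/(-213 + 40) = 261085 - 2*40/(-173) = 261085 - 2*40*(-1)/173 = 261085 - 1*(-80/173) = 261085 + 80/173 = 45167785/173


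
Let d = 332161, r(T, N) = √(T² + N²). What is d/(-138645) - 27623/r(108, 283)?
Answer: -332161/138645 - 27623*√91753/91753 ≈ -93.589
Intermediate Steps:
r(T, N) = √(N² + T²)
d/(-138645) - 27623/r(108, 283) = 332161/(-138645) - 27623/√(283² + 108²) = 332161*(-1/138645) - 27623/√(80089 + 11664) = -332161/138645 - 27623*√91753/91753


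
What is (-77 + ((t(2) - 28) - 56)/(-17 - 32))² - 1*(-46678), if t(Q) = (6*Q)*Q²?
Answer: 126039047/2401 ≈ 52494.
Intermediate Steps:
t(Q) = 6*Q³
(-77 + ((t(2) - 28) - 56)/(-17 - 32))² - 1*(-46678) = (-77 + ((6*2³ - 28) - 56)/(-17 - 32))² - 1*(-46678) = (-77 + ((6*8 - 28) - 56)/(-49))² + 46678 = (-77 + ((48 - 28) - 56)*(-1/49))² + 46678 = (-77 + (20 - 56)*(-1/49))² + 46678 = (-77 - 36*(-1/49))² + 46678 = (-77 + 36/49)² + 46678 = (-3737/49)² + 46678 = 13965169/2401 + 46678 = 126039047/2401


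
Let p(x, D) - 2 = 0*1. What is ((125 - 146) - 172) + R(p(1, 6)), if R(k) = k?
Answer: -191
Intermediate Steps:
p(x, D) = 2 (p(x, D) = 2 + 0*1 = 2 + 0 = 2)
((125 - 146) - 172) + R(p(1, 6)) = ((125 - 146) - 172) + 2 = (-21 - 172) + 2 = -193 + 2 = -191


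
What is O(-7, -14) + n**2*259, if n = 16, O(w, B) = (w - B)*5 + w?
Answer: 66332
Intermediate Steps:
O(w, B) = -5*B + 6*w (O(w, B) = (-5*B + 5*w) + w = -5*B + 6*w)
O(-7, -14) + n**2*259 = (-5*(-14) + 6*(-7)) + 16**2*259 = (70 - 42) + 256*259 = 28 + 66304 = 66332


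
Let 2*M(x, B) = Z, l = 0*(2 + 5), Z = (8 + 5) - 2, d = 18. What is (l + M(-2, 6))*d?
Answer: 99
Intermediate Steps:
Z = 11 (Z = 13 - 2 = 11)
l = 0 (l = 0*7 = 0)
M(x, B) = 11/2 (M(x, B) = (½)*11 = 11/2)
(l + M(-2, 6))*d = (0 + 11/2)*18 = (11/2)*18 = 99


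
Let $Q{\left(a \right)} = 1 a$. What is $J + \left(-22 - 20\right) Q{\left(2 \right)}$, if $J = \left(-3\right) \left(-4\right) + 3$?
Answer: $-69$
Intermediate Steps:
$J = 15$ ($J = 12 + 3 = 15$)
$Q{\left(a \right)} = a$
$J + \left(-22 - 20\right) Q{\left(2 \right)} = 15 + \left(-22 - 20\right) 2 = 15 - 84 = -69$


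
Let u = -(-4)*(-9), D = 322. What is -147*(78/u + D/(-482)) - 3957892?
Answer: -1907503093/482 ≈ -3.9575e+6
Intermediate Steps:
u = -36 (u = -1*36 = -36)
-147*(78/u + D/(-482)) - 3957892 = -147*(78/(-36) + 322/(-482)) - 3957892 = -147*(78*(-1/36) + 322*(-1/482)) - 3957892 = -147*(-13/6 - 161/241) - 3957892 = -147*(-4099/1446) - 3957892 = 200851/482 - 3957892 = -1907503093/482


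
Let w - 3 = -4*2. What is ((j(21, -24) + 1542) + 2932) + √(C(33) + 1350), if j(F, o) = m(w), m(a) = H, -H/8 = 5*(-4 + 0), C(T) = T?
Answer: 4634 + √1383 ≈ 4671.2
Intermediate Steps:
w = -5 (w = 3 - 4*2 = 3 - 8 = -5)
H = 160 (H = -40*(-4 + 0) = -40*(-4) = -8*(-20) = 160)
m(a) = 160
j(F, o) = 160
((j(21, -24) + 1542) + 2932) + √(C(33) + 1350) = ((160 + 1542) + 2932) + √(33 + 1350) = (1702 + 2932) + √1383 = 4634 + √1383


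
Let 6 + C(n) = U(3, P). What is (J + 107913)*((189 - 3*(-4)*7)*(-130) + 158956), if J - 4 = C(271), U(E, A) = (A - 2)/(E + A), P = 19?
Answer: 146557784247/11 ≈ 1.3323e+10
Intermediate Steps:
U(E, A) = (-2 + A)/(A + E)
C(n) = -115/22 (C(n) = -6 + (-2 + 19)/(19 + 3) = -6 + 17/22 = -115/22)
J = -27/22 (J = 4 - 115/22 = -27/22 ≈ -1.2273)
(J + 107913)*((189 - 3*(-4)*7)*(-130) + 158956) = (-27/22 + 107913)*((189 - 3*(-4)*7)*(-130) + 158956) = 2374059*((189 + 12*7)*(-130) + 158956)/22 = 2374059*((189 + 84)*(-130) + 158956)/22 = 2374059*(273*(-130) + 158956)/22 = 2374059*(-35490 + 158956)/22 = (2374059/22)*123466 = 146557784247/11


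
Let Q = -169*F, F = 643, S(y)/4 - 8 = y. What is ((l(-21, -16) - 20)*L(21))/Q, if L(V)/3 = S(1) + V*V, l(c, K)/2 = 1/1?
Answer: 25758/108667 ≈ 0.23704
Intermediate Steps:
S(y) = 32 + 4*y
l(c, K) = 2 (l(c, K) = 2/1 = 2*1 = 2)
L(V) = 108 + 3*V**2 (L(V) = 3*((32 + 4*1) + V*V) = 3*((32 + 4) + V**2) = 3*(36 + V**2) = 108 + 3*V**2)
Q = -108667 (Q = -169*643 = -108667)
((l(-21, -16) - 20)*L(21))/Q = ((2 - 20)*(108 + 3*21**2))/(-108667) = -18*(108 + 3*441)*(-1/108667) = -18*(108 + 1323)*(-1/108667) = -18*1431*(-1/108667) = -25758*(-1/108667) = 25758/108667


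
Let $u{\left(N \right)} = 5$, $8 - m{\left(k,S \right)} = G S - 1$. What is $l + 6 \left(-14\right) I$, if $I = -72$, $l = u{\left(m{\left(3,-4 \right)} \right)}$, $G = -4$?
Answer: $6053$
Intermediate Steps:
$m{\left(k,S \right)} = 9 + 4 S$ ($m{\left(k,S \right)} = 8 - \left(- 4 S - 1\right) = 8 - \left(-1 - 4 S\right) = 8 + \left(1 + 4 S\right) = 9 + 4 S$)
$l = 5$
$l + 6 \left(-14\right) I = 5 + 6 \left(-14\right) \left(-72\right) = 5 - -6048 = 5 + 6048 = 6053$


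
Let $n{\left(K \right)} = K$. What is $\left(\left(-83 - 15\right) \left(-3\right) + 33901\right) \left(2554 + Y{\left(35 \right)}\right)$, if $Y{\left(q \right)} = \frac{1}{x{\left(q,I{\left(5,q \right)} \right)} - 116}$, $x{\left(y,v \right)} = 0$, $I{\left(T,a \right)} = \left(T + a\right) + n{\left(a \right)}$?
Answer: $\frac{10130713285}{116} \approx 8.7334 \cdot 10^{7}$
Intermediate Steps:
$I{\left(T,a \right)} = T + 2 a$ ($I{\left(T,a \right)} = \left(T + a\right) + a = T + 2 a$)
$Y{\left(q \right)} = - \frac{1}{116}$ ($Y{\left(q \right)} = \frac{1}{0 - 116} = \frac{1}{-116} = - \frac{1}{116}$)
$\left(\left(-83 - 15\right) \left(-3\right) + 33901\right) \left(2554 + Y{\left(35 \right)}\right) = \left(\left(-83 - 15\right) \left(-3\right) + 33901\right) \left(2554 - \frac{1}{116}\right) = \left(\left(-98\right) \left(-3\right) + 33901\right) \frac{296263}{116} = \left(294 + 33901\right) \frac{296263}{116} = 34195 \cdot \frac{296263}{116} = \frac{10130713285}{116}$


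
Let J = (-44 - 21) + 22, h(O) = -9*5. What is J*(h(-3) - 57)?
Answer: 4386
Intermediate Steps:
h(O) = -45
J = -43 (J = -65 + 22 = -43)
J*(h(-3) - 57) = -43*(-45 - 57) = -43*(-102) = 4386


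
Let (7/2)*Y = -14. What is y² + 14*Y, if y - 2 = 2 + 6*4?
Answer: 728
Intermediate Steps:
Y = -4 (Y = (2/7)*(-14) = -4)
y = 28 (y = 2 + (2 + 6*4) = 2 + (2 + 24) = 2 + 26 = 28)
y² + 14*Y = 28² + 14*(-4) = 784 - 56 = 728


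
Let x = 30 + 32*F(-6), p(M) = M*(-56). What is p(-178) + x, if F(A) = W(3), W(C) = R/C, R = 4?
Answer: 30122/3 ≈ 10041.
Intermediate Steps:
W(C) = 4/C
F(A) = 4/3
p(M) = -56*M
x = 218/3 (x = 30 + 32*(4/3) = 30 + 128/3 = 218/3 ≈ 72.667)
p(-178) + x = -56*(-178) + 218/3 = 9968 + 218/3 = 30122/3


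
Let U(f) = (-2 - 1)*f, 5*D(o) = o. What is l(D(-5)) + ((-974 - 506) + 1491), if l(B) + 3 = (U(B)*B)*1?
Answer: 5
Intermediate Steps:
D(o) = o/5
U(f) = -3*f
l(B) = -3 - 3*B² (l(B) = -3 + ((-3*B)*B)*1 = -3 - 3*B²*1 = -3 - 3*B²)
l(D(-5)) + ((-974 - 506) + 1491) = (-3 - 3*1²) + ((-974 - 506) + 1491) = (-3 - 3*(-1)²) + (-1480 + 1491) = (-3 - 3*1) + 11 = (-3 - 3) + 11 = -6 + 11 = 5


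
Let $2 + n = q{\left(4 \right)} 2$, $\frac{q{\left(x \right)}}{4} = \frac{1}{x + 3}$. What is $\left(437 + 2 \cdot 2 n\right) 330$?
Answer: $\frac{1001550}{7} \approx 1.4308 \cdot 10^{5}$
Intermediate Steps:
$q{\left(x \right)} = \frac{4}{3 + x}$ ($q{\left(x \right)} = \frac{4}{x + 3} = \frac{4}{3 + x}$)
$n = - \frac{6}{7}$ ($n = -2 + \frac{4}{3 + 4} \cdot 2 = -2 + \frac{4}{7} \cdot 2 = -2 + \frac{8}{7} = - \frac{6}{7} \approx -0.85714$)
$\left(437 + 2 \cdot 2 n\right) 330 = \left(437 + 2 \cdot 2 \left(- \frac{6}{7}\right)\right) 330 = \left(437 + 4 \left(- \frac{6}{7}\right)\right) 330 = \left(437 - \frac{24}{7}\right) 330 = \frac{3035}{7} \cdot 330 = \frac{1001550}{7}$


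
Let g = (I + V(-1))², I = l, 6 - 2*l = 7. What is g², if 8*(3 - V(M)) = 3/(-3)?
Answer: 194481/4096 ≈ 47.481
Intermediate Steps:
l = -½ (l = 3 - ½*7 = 3 - 7/2 = -½ ≈ -0.50000)
I = -½ ≈ -0.50000
V(M) = 25/8 (V(M) = 3 - 3/(8*(-3)) = 3 - 3*(-1)/(8*3) = 3 - ⅛*(-1) = 3 + ⅛ = 25/8)
g = 441/64 (g = (-½ + 25/8)² = (21/8)² = 441/64 ≈ 6.8906)
g² = (441/64)² = 194481/4096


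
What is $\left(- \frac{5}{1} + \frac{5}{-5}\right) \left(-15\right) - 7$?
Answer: $83$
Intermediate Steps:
$\left(- \frac{5}{1} + \frac{5}{-5}\right) \left(-15\right) - 7 = \left(\left(-5\right) 1 + 5 \left(- \frac{1}{5}\right)\right) \left(-15\right) - 7 = \left(-5 - 1\right) \left(-15\right) - 7 = \left(-6\right) \left(-15\right) - 7 = 90 - 7 = 83$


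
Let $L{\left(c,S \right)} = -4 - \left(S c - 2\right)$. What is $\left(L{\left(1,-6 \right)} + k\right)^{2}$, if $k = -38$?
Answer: $1156$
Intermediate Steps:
$L{\left(c,S \right)} = -2 - S c$ ($L{\left(c,S \right)} = -4 - \left(-2 + S c\right) = -2 - S c$)
$\left(L{\left(1,-6 \right)} + k\right)^{2} = \left(\left(-2 - \left(-6\right) 1\right) - 38\right)^{2} = \left(\left(-2 + 6\right) - 38\right)^{2} = \left(4 - 38\right)^{2} = \left(-34\right)^{2} = 1156$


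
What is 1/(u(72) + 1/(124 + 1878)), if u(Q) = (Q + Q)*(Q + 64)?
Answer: 2002/39207169 ≈ 5.1062e-5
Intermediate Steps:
u(Q) = 2*Q*(64 + Q) (u(Q) = (2*Q)*(64 + Q) = 2*Q*(64 + Q))
1/(u(72) + 1/(124 + 1878)) = 1/(2*72*(64 + 72) + 1/(124 + 1878)) = 1/(2*72*136 + 1/2002) = 1/(19584 + 1/2002) = 1/(39207169/2002) = 2002/39207169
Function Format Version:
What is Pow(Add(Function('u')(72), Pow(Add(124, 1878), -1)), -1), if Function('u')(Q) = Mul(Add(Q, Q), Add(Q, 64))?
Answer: Rational(2002, 39207169) ≈ 5.1062e-5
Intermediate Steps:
Function('u')(Q) = Mul(2, Q, Add(64, Q)) (Function('u')(Q) = Mul(Mul(2, Q), Add(64, Q)) = Mul(2, Q, Add(64, Q)))
Pow(Add(Function('u')(72), Pow(Add(124, 1878), -1)), -1) = Pow(Add(Mul(2, 72, Add(64, 72)), Pow(Add(124, 1878), -1)), -1) = Pow(Add(Mul(2, 72, 136), Pow(2002, -1)), -1) = Pow(Add(19584, Rational(1, 2002)), -1) = Pow(Rational(39207169, 2002), -1) = Rational(2002, 39207169)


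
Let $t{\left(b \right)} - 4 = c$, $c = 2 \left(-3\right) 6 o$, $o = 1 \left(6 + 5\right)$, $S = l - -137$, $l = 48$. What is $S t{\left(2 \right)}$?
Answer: $-72520$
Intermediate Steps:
$S = 185$ ($S = 48 - -137 = 48 + 137 = 185$)
$o = 11$ ($o = 1 \cdot 11 = 11$)
$c = -396$ ($c = 2 \left(-3\right) 6 \cdot 11 = \left(-6\right) 6 \cdot 11 = \left(-36\right) 11 = -396$)
$t{\left(b \right)} = -392$ ($t{\left(b \right)} = 4 - 396 = -392$)
$S t{\left(2 \right)} = 185 \left(-392\right) = -72520$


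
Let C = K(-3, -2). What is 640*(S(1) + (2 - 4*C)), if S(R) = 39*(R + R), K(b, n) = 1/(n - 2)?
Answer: 51840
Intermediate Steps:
K(b, n) = 1/(-2 + n)
S(R) = 78*R (S(R) = 39*(2*R) = 78*R)
C = -¼ (C = 1/(-2 - 2) = 1/(-4) = -¼ ≈ -0.25000)
640*(S(1) + (2 - 4*C)) = 640*(78*1 + (2 - 4*(-¼))) = 640*(78 + (2 + 1)) = 640*(78 + 3) = 640*81 = 51840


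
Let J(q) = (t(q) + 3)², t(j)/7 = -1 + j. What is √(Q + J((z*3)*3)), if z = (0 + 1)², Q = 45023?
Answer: 2*√12126 ≈ 220.24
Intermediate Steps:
z = 1 (z = 1² = 1)
t(j) = -7 + 7*j (t(j) = 7*(-1 + j) = -7 + 7*j)
J(q) = (-4 + 7*q)² (J(q) = ((-7 + 7*q) + 3)² = (-4 + 7*q)²)
√(Q + J((z*3)*3)) = √(45023 + (-4 + 7*((1*3)*3))²) = √(45023 + (-4 + 7*(3*3))²) = √(45023 + (-4 + 7*9)²) = √(45023 + (-4 + 63)²) = √(45023 + 59²) = √(45023 + 3481) = √48504 = 2*√12126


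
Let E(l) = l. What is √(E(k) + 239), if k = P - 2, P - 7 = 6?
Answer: 5*√10 ≈ 15.811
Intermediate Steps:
P = 13 (P = 7 + 6 = 13)
k = 11 (k = 13 - 2 = 11)
√(E(k) + 239) = √(11 + 239) = √250 = 5*√10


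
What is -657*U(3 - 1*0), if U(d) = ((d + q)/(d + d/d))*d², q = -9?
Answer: 17739/2 ≈ 8869.5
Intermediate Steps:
U(d) = d²*(-9 + d)/(1 + d) (U(d) = ((d - 9)/(d + d/d))*d² = ((-9 + d)/(d + 1))*d² = ((-9 + d)/(1 + d))*d² = d²*(-9 + d)/(1 + d))
-657*U(3 - 1*0) = -657*(3 - 1*0)²*(-9 + (3 - 1*0))/(1 + (3 - 1*0)) = -657*(3 + 0)²*(-9 + (3 + 0))/(1 + (3 + 0)) = -657*3²*(-9 + 3)/(1 + 3) = -5913*(-6)/4 = -657*(-27/2) = 17739/2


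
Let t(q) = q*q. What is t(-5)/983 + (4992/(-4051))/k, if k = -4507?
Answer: 461353561/17947473431 ≈ 0.025706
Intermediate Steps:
t(q) = q²
t(-5)/983 + (4992/(-4051))/k = (-5)²/983 + (4992/(-4051))/(-4507) = 25*(1/983) + (4992*(-1/4051))*(-1/4507) = 25/983 - 4992/4051*(-1/4507) = 25/983 + 4992/18257857 = 461353561/17947473431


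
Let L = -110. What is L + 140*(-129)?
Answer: -18170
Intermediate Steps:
L + 140*(-129) = -110 + 140*(-129) = -110 - 18060 = -18170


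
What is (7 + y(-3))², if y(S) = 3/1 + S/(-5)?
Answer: 2809/25 ≈ 112.36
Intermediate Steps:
y(S) = 3 - S/5 (y(S) = 3*1 + S*(-⅕) = 3 - S/5)
(7 + y(-3))² = (7 + (3 - ⅕*(-3)))² = (7 + (3 + ⅗))² = (7 + 18/5)² = (53/5)² = 2809/25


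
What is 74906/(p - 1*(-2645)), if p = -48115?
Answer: -37453/22735 ≈ -1.6474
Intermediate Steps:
74906/(p - 1*(-2645)) = 74906/(-48115 - 1*(-2645)) = 74906/(-48115 + 2645) = 74906/(-45470) = 74906*(-1/45470) = -37453/22735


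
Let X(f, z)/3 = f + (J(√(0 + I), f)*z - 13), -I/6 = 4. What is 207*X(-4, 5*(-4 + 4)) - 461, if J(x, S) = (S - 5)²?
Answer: -11018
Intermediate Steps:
I = -24 (I = -6*4 = -24)
J(x, S) = (-5 + S)²
X(f, z) = -39 + 3*f + 3*z*(-5 + f)² (X(f, z) = 3*(f + ((-5 + f)²*z - 13)) = 3*(f + (z*(-5 + f)² - 13)) = 3*(f + (-13 + z*(-5 + f)²)) = 3*(-13 + f + z*(-5 + f)²) = -39 + 3*f + 3*z*(-5 + f)²)
207*X(-4, 5*(-4 + 4)) - 461 = 207*(-39 + 3*(-4) + 3*(5*(-4 + 4))*(-5 - 4)²) - 461 = 207*(-39 - 12 + 3*(5*0)*(-9)²) - 461 = 207*(-39 - 12 + 3*0*81) - 461 = 207*(-39 - 12 + 0) - 461 = 207*(-51) - 461 = -10557 - 461 = -11018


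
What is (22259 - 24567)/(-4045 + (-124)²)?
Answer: -2308/11331 ≈ -0.20369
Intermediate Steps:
(22259 - 24567)/(-4045 + (-124)²) = -2308/(-4045 + 15376) = -2308/11331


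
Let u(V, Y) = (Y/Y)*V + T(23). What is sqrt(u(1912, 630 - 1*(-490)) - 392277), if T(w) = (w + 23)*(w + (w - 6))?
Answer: 5*I*sqrt(15541) ≈ 623.32*I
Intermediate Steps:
T(w) = (-6 + 2*w)*(23 + w) (T(w) = (23 + w)*(w + (-6 + w)) = (23 + w)*(-6 + 2*w) = (-6 + 2*w)*(23 + w))
u(V, Y) = 1840 + V (u(V, Y) = (Y/Y)*V + (-138 + 2*23**2 + 40*23) = 1*V + (-138 + 2*529 + 920) = V + (-138 + 1058 + 920) = V + 1840 = 1840 + V)
sqrt(u(1912, 630 - 1*(-490)) - 392277) = sqrt((1840 + 1912) - 392277) = sqrt(3752 - 392277) = sqrt(-388525) = 5*I*sqrt(15541)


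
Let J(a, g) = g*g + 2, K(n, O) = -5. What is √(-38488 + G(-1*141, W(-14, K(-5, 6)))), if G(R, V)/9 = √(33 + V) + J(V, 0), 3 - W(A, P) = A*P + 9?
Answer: √(-38470 + 9*I*√43) ≈ 0.15 + 196.14*I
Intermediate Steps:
W(A, P) = -6 - A*P (W(A, P) = 3 - (A*P + 9) = 3 - (9 + A*P) = 3 + (-9 - A*P) = -6 - A*P)
J(a, g) = 2 + g² (J(a, g) = g² + 2 = 2 + g²)
G(R, V) = 18 + 9*√(33 + V) (G(R, V) = 9*(√(33 + V) + (2 + 0²)) = 9*(√(33 + V) + (2 + 0)) = 9*(√(33 + V) + 2) = 9*(2 + √(33 + V)) = 18 + 9*√(33 + V))
√(-38488 + G(-1*141, W(-14, K(-5, 6)))) = √(-38488 + (18 + 9*√(33 + (-6 - 1*(-14)*(-5))))) = √(-38488 + (18 + 9*√(33 + (-6 - 70)))) = √(-38488 + (18 + 9*√(33 - 76))) = √(-38488 + (18 + 9*√(-43))) = √(-38488 + (18 + 9*(I*√43))) = √(-38488 + (18 + 9*I*√43)) = √(-38470 + 9*I*√43)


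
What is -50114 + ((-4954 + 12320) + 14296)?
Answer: -28452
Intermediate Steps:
-50114 + ((-4954 + 12320) + 14296) = -50114 + (7366 + 14296) = -50114 + 21662 = -28452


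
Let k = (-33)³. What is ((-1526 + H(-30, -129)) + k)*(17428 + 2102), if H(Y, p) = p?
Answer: -734171760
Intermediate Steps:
k = -35937
((-1526 + H(-30, -129)) + k)*(17428 + 2102) = ((-1526 - 129) - 35937)*(17428 + 2102) = (-1655 - 35937)*19530 = -37592*19530 = -734171760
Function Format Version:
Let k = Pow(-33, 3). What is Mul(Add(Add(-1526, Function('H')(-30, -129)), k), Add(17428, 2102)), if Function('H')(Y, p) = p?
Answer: -734171760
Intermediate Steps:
k = -35937
Mul(Add(Add(-1526, Function('H')(-30, -129)), k), Add(17428, 2102)) = Mul(Add(Add(-1526, -129), -35937), Add(17428, 2102)) = Mul(Add(-1655, -35937), 19530) = Mul(-37592, 19530) = -734171760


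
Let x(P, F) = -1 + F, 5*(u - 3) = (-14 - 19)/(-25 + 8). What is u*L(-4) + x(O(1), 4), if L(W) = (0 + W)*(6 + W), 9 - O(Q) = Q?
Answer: -2049/85 ≈ -24.106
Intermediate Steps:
O(Q) = 9 - Q
u = 288/85 (u = 3 + ((-14 - 19)/(-25 + 8))/5 = 3 + (-33/(-17))/5 = 3 + (-33*(-1/17))/5 = 3 + (⅕)*(33/17) = 3 + 33/85 = 288/85 ≈ 3.3882)
L(W) = W*(6 + W)
u*L(-4) + x(O(1), 4) = 288*(-4*(6 - 4))/85 + (-1 + 4) = 288*(-4*2)/85 + 3 = (288/85)*(-8) + 3 = -2304/85 + 3 = -2049/85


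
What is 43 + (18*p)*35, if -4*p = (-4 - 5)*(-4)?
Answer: -5627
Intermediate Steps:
p = -9 (p = -(-4 - 5)*(-4)/4 = -(-9)*(-4)/4 = -1/4*36 = -9)
43 + (18*p)*35 = 43 + (18*(-9))*35 = 43 - 162*35 = 43 - 5670 = -5627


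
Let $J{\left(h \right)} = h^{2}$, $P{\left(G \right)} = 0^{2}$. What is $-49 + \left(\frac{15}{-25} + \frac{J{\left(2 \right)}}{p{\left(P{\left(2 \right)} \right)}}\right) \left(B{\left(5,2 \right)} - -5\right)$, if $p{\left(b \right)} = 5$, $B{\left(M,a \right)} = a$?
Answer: $- \frac{238}{5} \approx -47.6$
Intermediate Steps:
$P{\left(G \right)} = 0$
$-49 + \left(\frac{15}{-25} + \frac{J{\left(2 \right)}}{p{\left(P{\left(2 \right)} \right)}}\right) \left(B{\left(5,2 \right)} - -5\right) = -49 + \left(\frac{15}{-25} + \frac{2^{2}}{5}\right) \left(2 - -5\right) = -49 + \left(15 \left(- \frac{1}{25}\right) + 4 \cdot \frac{1}{5}\right) \left(2 + 5\right) = -49 + \left(- \frac{3}{5} + \frac{4}{5}\right) 7 = -49 + \frac{1}{5} \cdot 7 = -49 + \frac{7}{5} = - \frac{238}{5}$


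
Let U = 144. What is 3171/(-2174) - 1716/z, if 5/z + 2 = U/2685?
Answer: 6484487103/9728650 ≈ 666.54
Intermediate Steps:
z = -4475/1742 (z = 5/(-2 + 144/2685) = 5/(-2 + 144*(1/2685)) = 5/(-2 + 48/895) = 5/(-1742/895) = 5*(-895/1742) = -4475/1742 ≈ -2.5689)
3171/(-2174) - 1716/z = 3171/(-2174) - 1716/(-4475/1742) = 3171*(-1/2174) - 1716*(-1742/4475) = -3171/2174 + 2989272/4475 = 6484487103/9728650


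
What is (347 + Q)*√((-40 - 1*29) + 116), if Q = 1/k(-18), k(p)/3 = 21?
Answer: 21862*√47/63 ≈ 2379.0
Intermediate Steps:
k(p) = 63 (k(p) = 3*21 = 63)
Q = 1/63 ≈ 0.015873
(347 + Q)*√((-40 - 1*29) + 116) = (347 + 1/63)*√((-40 - 1*29) + 116) = 21862*√((-40 - 29) + 116)/63 = 21862*√(-69 + 116)/63 = 21862*√47/63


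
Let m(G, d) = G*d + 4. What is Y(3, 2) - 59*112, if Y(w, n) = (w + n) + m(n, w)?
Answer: -6593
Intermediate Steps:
m(G, d) = 4 + G*d
Y(w, n) = 4 + n + w + n*w (Y(w, n) = (w + n) + (4 + n*w) = (n + w) + (4 + n*w) = 4 + n + w + n*w)
Y(3, 2) - 59*112 = (4 + 2 + 3 + 2*3) - 59*112 = (4 + 2 + 3 + 6) - 6608 = 15 - 6608 = -6593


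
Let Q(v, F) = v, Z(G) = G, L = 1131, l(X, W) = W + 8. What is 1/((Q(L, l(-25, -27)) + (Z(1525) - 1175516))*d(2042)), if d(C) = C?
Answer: -1/2394980120 ≈ -4.1754e-10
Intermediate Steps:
l(X, W) = 8 + W
1/((Q(L, l(-25, -27)) + (Z(1525) - 1175516))*d(2042)) = 1/((1131 + (1525 - 1175516))*2042) = (1/2042)/(1131 - 1173991) = (1/2042)/(-1172860) = -1/1172860*1/2042 = -1/2394980120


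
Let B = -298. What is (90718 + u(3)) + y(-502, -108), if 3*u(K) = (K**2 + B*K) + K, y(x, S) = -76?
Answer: 90348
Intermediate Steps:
u(K) = -99*K + K**2/3 (u(K) = ((K**2 - 298*K) + K)/3 = (K**2 - 297*K)/3 = -99*K + K**2/3)
(90718 + u(3)) + y(-502, -108) = (90718 + (1/3)*3*(-297 + 3)) - 76 = (90718 + (1/3)*3*(-294)) - 76 = (90718 - 294) - 76 = 90424 - 76 = 90348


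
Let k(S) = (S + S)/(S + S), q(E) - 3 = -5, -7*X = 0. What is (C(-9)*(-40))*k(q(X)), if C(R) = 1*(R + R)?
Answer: 720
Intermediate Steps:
X = 0 (X = -⅐*0 = 0)
q(E) = -2 (q(E) = 3 - 5 = -2)
C(R) = 2*R (C(R) = 1*(2*R) = 2*R)
k(S) = 1 (k(S) = (2*S)/((2*S)) = (2*S)*(1/(2*S)) = 1)
(C(-9)*(-40))*k(q(X)) = ((2*(-9))*(-40))*1 = -18*(-40)*1 = 720*1 = 720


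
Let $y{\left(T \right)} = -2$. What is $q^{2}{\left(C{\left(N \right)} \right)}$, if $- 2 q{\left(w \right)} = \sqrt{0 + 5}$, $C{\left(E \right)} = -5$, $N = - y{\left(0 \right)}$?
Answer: $\frac{5}{4} \approx 1.25$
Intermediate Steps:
$N = 2$ ($N = \left(-1\right) \left(-2\right) = 2$)
$q{\left(w \right)} = - \frac{\sqrt{5}}{2}$ ($q{\left(w \right)} = - \frac{\sqrt{0 + 5}}{2} = - \frac{\sqrt{5}}{2}$)
$q^{2}{\left(C{\left(N \right)} \right)} = \left(- \frac{\sqrt{5}}{2}\right)^{2} = \frac{5}{4}$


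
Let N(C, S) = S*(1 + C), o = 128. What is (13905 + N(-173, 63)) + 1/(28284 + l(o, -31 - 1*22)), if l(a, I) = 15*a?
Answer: 92696077/30204 ≈ 3069.0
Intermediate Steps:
(13905 + N(-173, 63)) + 1/(28284 + l(o, -31 - 1*22)) = (13905 + 63*(1 - 173)) + 1/(28284 + 15*128) = (13905 + 63*(-172)) + 1/(28284 + 1920) = (13905 - 10836) + 1/30204 = 3069 + 1/30204 = 92696077/30204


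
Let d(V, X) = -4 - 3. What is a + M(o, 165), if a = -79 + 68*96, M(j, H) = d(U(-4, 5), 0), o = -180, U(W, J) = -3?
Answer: 6442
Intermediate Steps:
d(V, X) = -7
M(j, H) = -7
a = 6449 (a = -79 + 6528 = 6449)
a + M(o, 165) = 6449 - 7 = 6442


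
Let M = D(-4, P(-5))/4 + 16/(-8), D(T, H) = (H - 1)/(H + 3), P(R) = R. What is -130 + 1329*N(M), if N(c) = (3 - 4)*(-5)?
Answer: 6515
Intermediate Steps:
D(T, H) = (-1 + H)/(3 + H)
M = -5/4 (M = ((-1 - 5)/(3 - 5))/4 + 16/(-8) = (-6/(-2))*(¼) + 16*(-⅛) = -½*(-6)*(¼) - 2 = 3*(¼) - 2 = ¾ - 2 = -5/4 ≈ -1.2500)
N(c) = 5 (N(c) = -1*(-5) = 5)
-130 + 1329*N(M) = -130 + 1329*5 = -130 + 6645 = 6515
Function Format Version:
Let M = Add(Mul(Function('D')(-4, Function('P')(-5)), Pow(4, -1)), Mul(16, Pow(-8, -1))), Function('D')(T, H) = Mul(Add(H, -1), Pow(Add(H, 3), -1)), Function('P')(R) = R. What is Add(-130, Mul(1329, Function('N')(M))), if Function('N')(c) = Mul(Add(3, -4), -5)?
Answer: 6515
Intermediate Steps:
Function('D')(T, H) = Mul(Pow(Add(3, H), -1), Add(-1, H)) (Function('D')(T, H) = Mul(Add(-1, H), Pow(Add(3, H), -1)) = Mul(Pow(Add(3, H), -1), Add(-1, H)))
M = Rational(-5, 4) (M = Add(Mul(Mul(Pow(Add(3, -5), -1), Add(-1, -5)), Pow(4, -1)), Mul(16, Pow(-8, -1))) = Add(Mul(Mul(Pow(-2, -1), -6), Rational(1, 4)), Mul(16, Rational(-1, 8))) = Add(Mul(Mul(Rational(-1, 2), -6), Rational(1, 4)), -2) = Add(Mul(3, Rational(1, 4)), -2) = Add(Rational(3, 4), -2) = Rational(-5, 4) ≈ -1.2500)
Function('N')(c) = 5 (Function('N')(c) = Mul(-1, -5) = 5)
Add(-130, Mul(1329, Function('N')(M))) = Add(-130, Mul(1329, 5)) = Add(-130, 6645) = 6515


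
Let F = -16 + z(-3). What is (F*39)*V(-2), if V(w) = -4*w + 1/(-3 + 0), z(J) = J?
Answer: -5681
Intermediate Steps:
F = -19 (F = -16 - 3 = -19)
V(w) = -⅓ - 4*w (V(w) = -4*w + 1/(-3) = -4*w - ⅓ = -⅓ - 4*w)
(F*39)*V(-2) = (-19*39)*(-⅓ - 4*(-2)) = -741*(-⅓ + 8) = -741*23/3 = -5681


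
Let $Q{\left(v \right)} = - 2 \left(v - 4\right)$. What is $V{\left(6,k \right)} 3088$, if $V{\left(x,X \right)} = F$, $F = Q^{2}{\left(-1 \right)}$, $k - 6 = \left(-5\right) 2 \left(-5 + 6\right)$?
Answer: $308800$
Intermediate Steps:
$Q{\left(v \right)} = 8 - 2 v$ ($Q{\left(v \right)} = - 2 \left(-4 + v\right) = 8 - 2 v$)
$k = -4$ ($k = 6 + \left(-5\right) 2 \left(-5 + 6\right) = 6 - 10 = -4$)
$F = 100$ ($F = \left(8 - -2\right)^{2} = \left(8 + 2\right)^{2} = 10^{2} = 100$)
$V{\left(x,X \right)} = 100$
$V{\left(6,k \right)} 3088 = 100 \cdot 3088 = 308800$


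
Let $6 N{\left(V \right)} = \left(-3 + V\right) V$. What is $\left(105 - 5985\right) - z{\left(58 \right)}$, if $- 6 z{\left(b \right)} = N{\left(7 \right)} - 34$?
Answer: $- \frac{52964}{9} \approx -5884.9$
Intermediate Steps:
$N{\left(V \right)} = \frac{V \left(-3 + V\right)}{6}$ ($N{\left(V \right)} = \frac{\left(-3 + V\right) V}{6} = \frac{V \left(-3 + V\right)}{6}$)
$z{\left(b \right)} = \frac{44}{9}$ ($z{\left(b \right)} = - \frac{\frac{1}{6} \cdot 7 \left(-3 + 7\right) - 34}{6} = - \frac{\frac{1}{6} \cdot 7 \cdot 4 - 34}{6} = - \frac{\frac{14}{3} - 34}{6} = \left(- \frac{1}{6}\right) \left(- \frac{88}{3}\right) = \frac{44}{9}$)
$\left(105 - 5985\right) - z{\left(58 \right)} = \left(105 - 5985\right) - \frac{44}{9} = -5880 - \frac{44}{9} = - \frac{52964}{9}$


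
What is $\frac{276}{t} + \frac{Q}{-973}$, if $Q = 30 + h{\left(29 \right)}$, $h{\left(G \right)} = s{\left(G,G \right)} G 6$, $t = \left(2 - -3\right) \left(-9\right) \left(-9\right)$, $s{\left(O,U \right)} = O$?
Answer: $- \frac{595744}{131355} \approx -4.5354$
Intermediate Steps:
$t = 405$ ($t = \left(2 + 3\right) \left(-9\right) \left(-9\right) = 5 \left(-9\right) \left(-9\right) = \left(-45\right) \left(-9\right) = 405$)
$h{\left(G \right)} = 6 G^{2}$ ($h{\left(G \right)} = G G 6 = G^{2} \cdot 6 = 6 G^{2}$)
$Q = 5076$ ($Q = 30 + 6 \cdot 29^{2} = 30 + 6 \cdot 841 = 30 + 5046 = 5076$)
$\frac{276}{t} + \frac{Q}{-973} = \frac{276}{405} + \frac{5076}{-973} = 276 \cdot \frac{1}{405} + 5076 \left(- \frac{1}{973}\right) = \frac{92}{135} - \frac{5076}{973} = - \frac{595744}{131355}$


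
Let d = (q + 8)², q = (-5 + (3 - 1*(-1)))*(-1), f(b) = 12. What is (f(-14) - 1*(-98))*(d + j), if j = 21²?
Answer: 57420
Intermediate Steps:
j = 441
q = 1 (q = (-5 + (3 + 1))*(-1) = (-5 + 4)*(-1) = -1*(-1) = 1)
d = 81 (d = (1 + 8)² = 9² = 81)
(f(-14) - 1*(-98))*(d + j) = (12 - 1*(-98))*(81 + 441) = (12 + 98)*522 = 110*522 = 57420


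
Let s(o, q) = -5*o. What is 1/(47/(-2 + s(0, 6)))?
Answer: -2/47 ≈ -0.042553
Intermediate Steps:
1/(47/(-2 + s(0, 6))) = 1/(47/(-2 - 5*0)) = 1/(47/(-2 + 0)) = 1/(47/(-2)) = 1/(47*(-1/2)) = 1/(-47/2) = -2/47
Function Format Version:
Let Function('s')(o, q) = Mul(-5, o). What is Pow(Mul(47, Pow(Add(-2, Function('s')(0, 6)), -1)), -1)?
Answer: Rational(-2, 47) ≈ -0.042553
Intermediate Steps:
Pow(Mul(47, Pow(Add(-2, Function('s')(0, 6)), -1)), -1) = Pow(Mul(47, Pow(Add(-2, Mul(-5, 0)), -1)), -1) = Pow(Mul(47, Pow(Add(-2, 0), -1)), -1) = Pow(Mul(47, Pow(-2, -1)), -1) = Pow(Mul(47, Rational(-1, 2)), -1) = Pow(Rational(-47, 2), -1) = Rational(-2, 47)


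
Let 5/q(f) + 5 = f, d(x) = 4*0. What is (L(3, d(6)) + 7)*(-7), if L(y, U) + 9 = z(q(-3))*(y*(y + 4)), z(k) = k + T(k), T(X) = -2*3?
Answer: 7903/8 ≈ 987.88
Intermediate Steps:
T(X) = -6
d(x) = 0
q(f) = 5/(-5 + f)
z(k) = -6 + k (z(k) = k - 6 = -6 + k)
L(y, U) = -9 - 53*y*(4 + y)/8 (L(y, U) = -9 + (-6 + 5/(-5 - 3))*(y*(y + 4)) = -9 + (-6 + 5/(-8))*(y*(4 + y)) = -9 + (-6 + 5*(-⅛))*(y*(4 + y)) = -9 + (-6 - 5/8)*(y*(4 + y)) = -9 - 53*y*(4 + y)/8)
(L(3, d(6)) + 7)*(-7) = ((-9 - 53/2*3 - 53/8*3²) + 7)*(-7) = ((-9 - 159/2 - 53/8*9) + 7)*(-7) = ((-9 - 159/2 - 477/8) + 7)*(-7) = (-1185/8 + 7)*(-7) = -1129/8*(-7) = 7903/8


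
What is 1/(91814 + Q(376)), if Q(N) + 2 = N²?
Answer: 1/233188 ≈ 4.2884e-6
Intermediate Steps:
Q(N) = -2 + N²
1/(91814 + Q(376)) = 1/(91814 + (-2 + 376²)) = 1/(91814 + (-2 + 141376)) = 1/(91814 + 141374) = 1/233188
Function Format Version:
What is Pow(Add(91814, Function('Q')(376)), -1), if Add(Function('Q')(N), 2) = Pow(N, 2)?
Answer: Rational(1, 233188) ≈ 4.2884e-6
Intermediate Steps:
Function('Q')(N) = Add(-2, Pow(N, 2))
Pow(Add(91814, Function('Q')(376)), -1) = Pow(Add(91814, Add(-2, Pow(376, 2))), -1) = Pow(Add(91814, Add(-2, 141376)), -1) = Pow(Add(91814, 141374), -1) = Pow(233188, -1) = Rational(1, 233188)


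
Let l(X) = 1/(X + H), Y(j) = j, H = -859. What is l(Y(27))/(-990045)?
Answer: 1/823717440 ≈ 1.2140e-9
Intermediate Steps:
l(X) = 1/(-859 + X) (l(X) = 1/(X - 859) = 1/(-859 + X))
l(Y(27))/(-990045) = 1/((-859 + 27)*(-990045)) = -1/990045/(-832) = -1/832*(-1/990045) = 1/823717440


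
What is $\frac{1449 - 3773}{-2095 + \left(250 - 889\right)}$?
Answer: $\frac{1162}{1367} \approx 0.85004$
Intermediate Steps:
$\frac{1449 - 3773}{-2095 + \left(250 - 889\right)} = - \frac{2324}{-2095 - 639} = - \frac{2324}{-2734} = \left(-2324\right) \left(- \frac{1}{2734}\right) = \frac{1162}{1367}$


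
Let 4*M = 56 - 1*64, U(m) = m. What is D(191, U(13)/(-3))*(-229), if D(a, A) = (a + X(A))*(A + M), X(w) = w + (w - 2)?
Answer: 2353891/9 ≈ 2.6154e+5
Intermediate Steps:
X(w) = -2 + 2*w (X(w) = w + (-2 + w) = -2 + 2*w)
M = -2 (M = (56 - 1*64)/4 = (56 - 64)/4 = (1/4)*(-8) = -2)
D(a, A) = (-2 + A)*(-2 + a + 2*A) (D(a, A) = (a + (-2 + 2*A))*(A - 2) = (-2 + a + 2*A)*(-2 + A) = (-2 + A)*(-2 + a + 2*A))
D(191, U(13)/(-3))*(-229) = (4 - 78/(-3) - 2*191 + 2*(13/(-3))**2 + (13/(-3))*191)*(-229) = (4 - 78*(-1)/3 - 382 + 2*(13*(-1/3))**2 + (13*(-1/3))*191)*(-229) = (4 - 6*(-13/3) - 382 + 2*(-13/3)**2 - 13/3*191)*(-229) = (4 + 26 - 382 + 2*(169/9) - 2483/3)*(-229) = (4 + 26 - 382 + 338/9 - 2483/3)*(-229) = -10279/9*(-229) = 2353891/9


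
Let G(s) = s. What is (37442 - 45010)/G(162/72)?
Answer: -30272/9 ≈ -3363.6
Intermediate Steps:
(37442 - 45010)/G(162/72) = (37442 - 45010)/((162/72)) = -7568/(162*(1/72)) = -7568/9/4 = -7568*4/9 = -30272/9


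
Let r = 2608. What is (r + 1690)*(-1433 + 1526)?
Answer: 399714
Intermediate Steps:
(r + 1690)*(-1433 + 1526) = (2608 + 1690)*(-1433 + 1526) = 4298*93 = 399714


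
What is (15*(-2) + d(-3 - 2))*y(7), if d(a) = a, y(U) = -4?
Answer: 140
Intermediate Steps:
(15*(-2) + d(-3 - 2))*y(7) = (15*(-2) + (-3 - 2))*(-4) = (-30 - 5)*(-4) = -35*(-4) = 140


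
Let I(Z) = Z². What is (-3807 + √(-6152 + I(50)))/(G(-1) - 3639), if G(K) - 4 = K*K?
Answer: 3807/3634 - I*√913/1817 ≈ 1.0476 - 0.01663*I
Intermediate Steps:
G(K) = 4 + K² (G(K) = 4 + K*K = 4 + K²)
(-3807 + √(-6152 + I(50)))/(G(-1) - 3639) = (-3807 + √(-6152 + 50²))/((4 + (-1)²) - 3639) = (-3807 + √(-6152 + 2500))/((4 + 1) - 3639) = (-3807 + √(-3652))/(5 - 3639) = (-3807 + 2*I*√913)/(-3634) = (-3807 + 2*I*√913)*(-1/3634) = 3807/3634 - I*√913/1817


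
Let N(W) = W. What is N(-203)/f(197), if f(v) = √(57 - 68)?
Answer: 203*I*√11/11 ≈ 61.207*I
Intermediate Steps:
f(v) = I*√11 (f(v) = √(-11) = I*√11)
N(-203)/f(197) = -203*(-I*√11/11) = -(-203)*I*√11/11 = 203*I*√11/11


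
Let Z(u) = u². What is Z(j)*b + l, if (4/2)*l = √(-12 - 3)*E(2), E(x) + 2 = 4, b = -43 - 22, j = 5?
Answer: -1625 + I*√15 ≈ -1625.0 + 3.873*I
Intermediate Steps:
b = -65
E(x) = 2 (E(x) = -2 + 4 = 2)
l = I*√15 (l = (√(-12 - 3)*2)/2 = (√(-15)*2)/2 = ((I*√15)*2)/2 = (2*I*√15)/2 = I*√15 ≈ 3.873*I)
Z(j)*b + l = 5²*(-65) + I*√15 = 25*(-65) + I*√15 = -1625 + I*√15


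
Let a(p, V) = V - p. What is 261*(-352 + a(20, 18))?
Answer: -92394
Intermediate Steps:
261*(-352 + a(20, 18)) = 261*(-352 + (18 - 1*20)) = 261*(-352 + (18 - 20)) = 261*(-352 - 2) = 261*(-354) = -92394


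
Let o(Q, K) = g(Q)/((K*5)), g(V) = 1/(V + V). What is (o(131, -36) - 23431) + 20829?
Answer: -122710321/47160 ≈ -2602.0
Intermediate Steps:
g(V) = 1/(2*V)
o(Q, K) = 1/(10*K*Q) (o(Q, K) = (1/(2*Q))/((K*5)) = (1/(2*Q))/((5*K)) = (1/(2*Q))*(1/(5*K)) = 1/(10*K*Q))
(o(131, -36) - 23431) + 20829 = ((⅒)/(-36*131) - 23431) + 20829 = ((⅒)*(-1/36)*(1/131) - 23431) + 20829 = (-1/47160 - 23431) + 20829 = -1105005961/47160 + 20829 = -122710321/47160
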